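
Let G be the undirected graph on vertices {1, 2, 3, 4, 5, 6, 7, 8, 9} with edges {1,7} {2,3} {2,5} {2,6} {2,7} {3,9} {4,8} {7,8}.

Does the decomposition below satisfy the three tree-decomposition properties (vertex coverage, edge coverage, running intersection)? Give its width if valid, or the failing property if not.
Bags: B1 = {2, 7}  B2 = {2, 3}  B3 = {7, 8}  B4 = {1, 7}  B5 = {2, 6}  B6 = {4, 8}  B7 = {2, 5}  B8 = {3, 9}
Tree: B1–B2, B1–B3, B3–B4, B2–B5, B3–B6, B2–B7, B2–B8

Checking the three conditions: (i) the bags cover all of {1, 2, 3, 4, 5, 6, 7, 8, 9}; (ii) for each edge, some bag contains both endpoints; (iii) the bags containing any fixed vertex form a subtree. All hold, so the decomposition is valid with width 2 − 1 = 1.

Yes; width 1.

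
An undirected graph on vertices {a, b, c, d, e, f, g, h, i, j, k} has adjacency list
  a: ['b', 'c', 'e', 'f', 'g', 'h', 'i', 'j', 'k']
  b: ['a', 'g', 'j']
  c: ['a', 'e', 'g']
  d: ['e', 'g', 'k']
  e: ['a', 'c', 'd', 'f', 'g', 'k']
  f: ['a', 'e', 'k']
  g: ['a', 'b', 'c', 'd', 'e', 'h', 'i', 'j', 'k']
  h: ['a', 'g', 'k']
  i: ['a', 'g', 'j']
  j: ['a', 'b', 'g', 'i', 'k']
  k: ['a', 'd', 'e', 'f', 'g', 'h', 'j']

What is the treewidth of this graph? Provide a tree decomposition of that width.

Every bag has size at most 4, so the width is 4 − 1 = 3 and tw(G) ≤ 3. On the other hand G contains the 4-clique {d, e, g, k}. A clique must lie in a single bag of any decomposition, so no decomposition can have width below 3. The upper and lower bounds meet at 3, so that is the treewidth.

Treewidth 3.
One optimal decomposition is:
Bags: B1 = {a, c, e, g}  B2 = {a, e, g, k}  B3 = {a, g, j, k}  B4 = {a, g, h, k}  B5 = {a, b, g, j}  B6 = {a, e, f, k}  B7 = {a, g, i, j}  B8 = {d, e, g, k}
Tree: B1–B2, B2–B3, B3–B4, B3–B5, B2–B6, B3–B7, B2–B8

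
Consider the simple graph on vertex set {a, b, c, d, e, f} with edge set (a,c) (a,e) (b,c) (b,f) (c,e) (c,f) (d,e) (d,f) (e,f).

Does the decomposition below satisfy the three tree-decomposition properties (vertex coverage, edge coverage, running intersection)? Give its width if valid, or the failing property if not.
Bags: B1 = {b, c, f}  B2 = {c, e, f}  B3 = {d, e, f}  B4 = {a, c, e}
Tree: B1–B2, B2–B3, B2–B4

Yes; width 2.

Vertex coverage: the bags together contain {a, b, c, d, e, f}, the full vertex set. Edge coverage: each edge of G has both endpoints in at least one bag. Running intersection: for every vertex, the bags containing it form a connected subtree. All three properties hold, so this is a valid tree decomposition of width max|bag| − 1 = 2, and hence tw(G) ≤ 2.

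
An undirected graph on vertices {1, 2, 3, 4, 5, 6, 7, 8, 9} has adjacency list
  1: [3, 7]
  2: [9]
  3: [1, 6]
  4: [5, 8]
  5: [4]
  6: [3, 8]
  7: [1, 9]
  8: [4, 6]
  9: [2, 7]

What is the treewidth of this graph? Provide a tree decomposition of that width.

Treewidth 1.
One optimal decomposition is:
Bags: B1 = {4, 5}  B2 = {4, 8}  B3 = {6, 8}  B4 = {3, 6}  B5 = {1, 3}  B6 = {1, 7}  B7 = {7, 9}  B8 = {2, 9}
Tree: B1–B2, B2–B3, B3–B4, B4–B5, B5–B6, B6–B7, B7–B8

Every bag has size at most 2, so the width is 2 − 1 = 1 and tw(G) ≤ 1. Since G has at least one edge (e.g. 5–4), it is not an edgeless graph, so tw(G) ≥ 1. Therefore the treewidth is 1.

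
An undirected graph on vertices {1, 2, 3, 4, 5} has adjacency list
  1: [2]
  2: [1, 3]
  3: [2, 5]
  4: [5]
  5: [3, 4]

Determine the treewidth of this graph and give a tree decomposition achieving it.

Treewidth 1.
One optimal decomposition is:
Bags: B1 = {4, 5}  B2 = {3, 5}  B3 = {2, 3}  B4 = {1, 2}
Tree: B1–B2, B2–B3, B3–B4

The largest bag has 2 vertices, giving width 1; this decomposition certifies tw(G) ≤ 1. Since G has at least one edge (e.g. 4–5), it is not an edgeless graph, so tw(G) ≥ 1. The upper and lower bounds meet at 1, so that is the treewidth.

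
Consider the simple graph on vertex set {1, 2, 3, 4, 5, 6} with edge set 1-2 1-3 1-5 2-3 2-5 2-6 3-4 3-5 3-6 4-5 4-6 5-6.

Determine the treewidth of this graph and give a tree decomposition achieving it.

Every bag has size at most 4, so the width is 4 − 1 = 3 and tw(G) ≤ 3. Conversely, {1, 2, 3, 5} is a clique of size 4, and the vertices of any clique must share a bag in every tree decomposition; so some bag has ≥ 4 vertices and tw(G) ≥ 3. Combining the bounds, tw(G) = 3.

Treewidth 3.
One such decomposition:
Bags: B1 = {3, 4, 5, 6}  B2 = {2, 3, 5, 6}  B3 = {1, 2, 3, 5}
Tree: B1–B2, B2–B3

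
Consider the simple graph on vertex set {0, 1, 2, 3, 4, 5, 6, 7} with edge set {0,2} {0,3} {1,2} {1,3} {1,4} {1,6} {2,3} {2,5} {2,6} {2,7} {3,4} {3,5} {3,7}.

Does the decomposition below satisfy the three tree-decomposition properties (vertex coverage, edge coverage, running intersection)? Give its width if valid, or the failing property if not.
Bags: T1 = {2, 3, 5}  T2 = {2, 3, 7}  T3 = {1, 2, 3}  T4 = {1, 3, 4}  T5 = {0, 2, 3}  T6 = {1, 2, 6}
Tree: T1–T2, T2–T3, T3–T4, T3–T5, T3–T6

Every vertex of G appears in some bag (union = {0, 1, 2, 3, 4, 5, 6, 7}); every edge is covered by a bag; and for each vertex v the set of bags containing v is connected in the bag tree. The decomposition is therefore valid. The largest bag has 3 vertices, so the width is 2.

Yes; width 2.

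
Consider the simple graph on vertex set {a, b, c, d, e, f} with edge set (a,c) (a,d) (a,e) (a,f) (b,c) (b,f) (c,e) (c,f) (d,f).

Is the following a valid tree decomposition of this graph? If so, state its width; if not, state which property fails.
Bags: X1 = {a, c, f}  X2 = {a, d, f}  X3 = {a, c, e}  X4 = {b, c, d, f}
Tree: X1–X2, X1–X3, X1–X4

No — bags containing vertex d are not connected in the tree.

A tree decomposition must satisfy three properties: every vertex lies in some bag; for every edge, both endpoints lie together in some bag; and for every vertex, the bags containing it form a connected subtree. Here bags containing vertex d are not connected in the tree, so the decomposition is invalid.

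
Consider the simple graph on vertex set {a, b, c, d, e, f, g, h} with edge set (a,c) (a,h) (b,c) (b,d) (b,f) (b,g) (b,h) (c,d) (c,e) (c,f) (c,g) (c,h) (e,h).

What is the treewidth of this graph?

2

A width-2 tree decomposition is:
Bags: B1 = {b, c, h}  B2 = {c, e, h}  B3 = {b, c, d}  B4 = {b, c, f}  B5 = {a, c, h}  B6 = {b, c, g}
Tree: B1–B2, B1–B3, B3–B4, B1–B5, B3–B6
The largest bag has 3 vertices, giving width 2; this decomposition certifies tw(G) ≤ 2. On the other hand G contains the 3-clique {c, e, h}. A clique must lie in a single bag of any decomposition, so no decomposition can have width below 2. The upper and lower bounds meet at 2, so that is the treewidth.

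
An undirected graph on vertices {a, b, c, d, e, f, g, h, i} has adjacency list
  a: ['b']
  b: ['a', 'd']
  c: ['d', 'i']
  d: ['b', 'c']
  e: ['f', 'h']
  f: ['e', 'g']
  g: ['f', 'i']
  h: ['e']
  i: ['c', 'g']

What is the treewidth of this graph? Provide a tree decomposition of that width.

Treewidth 1.
One such decomposition:
Bags: B1 = {e, h}  B2 = {e, f}  B3 = {f, g}  B4 = {g, i}  B5 = {c, i}  B6 = {c, d}  B7 = {b, d}  B8 = {a, b}
Tree: B1–B2, B2–B3, B3–B4, B4–B5, B5–B6, B6–B7, B7–B8

Each bag holds 2 vertices, so the decomposition has width 1, which upper-bounds the treewidth. G has an edge, so its treewidth is at least 1. Hence tw(G) = 1 exactly.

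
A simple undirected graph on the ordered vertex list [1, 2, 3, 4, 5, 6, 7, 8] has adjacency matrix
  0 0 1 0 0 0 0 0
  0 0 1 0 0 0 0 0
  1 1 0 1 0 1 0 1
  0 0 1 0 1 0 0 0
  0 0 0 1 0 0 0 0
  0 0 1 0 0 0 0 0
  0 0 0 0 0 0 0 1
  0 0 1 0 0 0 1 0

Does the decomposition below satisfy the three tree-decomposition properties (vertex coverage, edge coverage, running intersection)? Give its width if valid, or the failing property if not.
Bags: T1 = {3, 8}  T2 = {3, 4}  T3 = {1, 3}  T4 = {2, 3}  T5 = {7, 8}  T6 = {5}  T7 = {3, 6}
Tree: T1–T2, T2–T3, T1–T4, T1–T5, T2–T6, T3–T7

No — edge (4,5) lies in no bag.

A tree decomposition must satisfy three properties: every vertex lies in some bag; for every edge, both endpoints lie together in some bag; and for every vertex, the bags containing it form a connected subtree. Here edge (4,5) lies in no bag, so the decomposition is invalid.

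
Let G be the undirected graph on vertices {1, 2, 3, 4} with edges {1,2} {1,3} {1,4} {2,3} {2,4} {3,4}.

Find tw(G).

3

A width-3 tree decomposition is:
Bags: B1 = {1, 2, 3, 4}
Tree: (single bag)
A single bag containing all 4 vertices is trivially a valid decomposition of width 3. For the lower bound, the 4 vertices {1, 2, 3, 4} are pairwise adjacent, and any tree decomposition puts a clique entirely inside one bag — forcing width ≥ 3. Combining the bounds, tw(G) = 3.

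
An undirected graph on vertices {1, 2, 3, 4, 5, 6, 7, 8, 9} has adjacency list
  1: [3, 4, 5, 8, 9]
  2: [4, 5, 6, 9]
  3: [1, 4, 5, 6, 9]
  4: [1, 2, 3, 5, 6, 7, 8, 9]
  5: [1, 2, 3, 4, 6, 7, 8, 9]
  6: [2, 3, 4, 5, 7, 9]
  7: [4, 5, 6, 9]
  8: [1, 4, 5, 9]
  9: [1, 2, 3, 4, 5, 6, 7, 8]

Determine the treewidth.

4

A width-4 tree decomposition is:
Bags: B1 = {3, 4, 5, 6, 9}  B2 = {1, 3, 4, 5, 9}  B3 = {2, 4, 5, 6, 9}  B4 = {4, 5, 6, 7, 9}  B5 = {1, 4, 5, 8, 9}
Tree: B1–B2, B1–B3, B3–B4, B2–B5
Each bag holds 5 vertices, so the decomposition has width 4, which upper-bounds the treewidth. For the lower bound, the 5 vertices {1, 4, 5, 8, 9} are pairwise adjacent, and any tree decomposition puts a clique entirely inside one bag — forcing width ≥ 4. The upper and lower bounds meet at 4, so that is the treewidth.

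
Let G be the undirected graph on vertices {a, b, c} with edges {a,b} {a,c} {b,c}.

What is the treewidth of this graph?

2

A width-2 tree decomposition is:
Bags: B1 = {a, b, c}
Tree: (single bag)
With just one bag of size 3, the width is 3 − 1 = 2, so tw(G) ≤ 2. On the other hand G contains the 3-clique {a, b, c}. A clique must lie in a single bag of any decomposition, so no decomposition can have width below 2. Therefore the treewidth is 2.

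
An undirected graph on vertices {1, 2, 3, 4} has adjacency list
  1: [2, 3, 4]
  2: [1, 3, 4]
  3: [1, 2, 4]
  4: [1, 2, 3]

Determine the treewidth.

A width-3 tree decomposition is:
Bags: B1 = {1, 2, 3, 4}
Tree: (single bag)
With just one bag of size 4, the width is 4 − 1 = 3, so tw(G) ≤ 3. For the lower bound, the 4 vertices {1, 2, 3, 4} are pairwise adjacent, and any tree decomposition puts a clique entirely inside one bag — forcing width ≥ 3. Therefore the treewidth is 3.

3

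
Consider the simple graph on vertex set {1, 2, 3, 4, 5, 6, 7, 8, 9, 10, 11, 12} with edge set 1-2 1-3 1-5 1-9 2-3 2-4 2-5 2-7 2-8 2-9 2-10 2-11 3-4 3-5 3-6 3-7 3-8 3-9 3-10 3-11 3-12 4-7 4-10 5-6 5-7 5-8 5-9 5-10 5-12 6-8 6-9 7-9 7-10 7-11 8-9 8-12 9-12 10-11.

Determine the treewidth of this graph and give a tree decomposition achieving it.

Each bag holds 5 vertices, so the decomposition has width 4, which upper-bounds the treewidth. For the lower bound, the 5 vertices {2, 3, 7, 10, 11} are pairwise adjacent, and any tree decomposition puts a clique entirely inside one bag — forcing width ≥ 4. Hence tw(G) = 4 exactly.

Treewidth 4.
One optimal decomposition is:
Bags: B1 = {2, 3, 5, 7, 9}  B2 = {2, 3, 5, 8, 9}  B3 = {3, 5, 6, 8, 9}  B4 = {2, 3, 5, 7, 10}  B5 = {2, 3, 4, 7, 10}  B6 = {1, 2, 3, 5, 9}  B7 = {2, 3, 7, 10, 11}  B8 = {3, 5, 8, 9, 12}
Tree: B1–B2, B2–B3, B1–B4, B4–B5, B2–B6, B4–B7, B3–B8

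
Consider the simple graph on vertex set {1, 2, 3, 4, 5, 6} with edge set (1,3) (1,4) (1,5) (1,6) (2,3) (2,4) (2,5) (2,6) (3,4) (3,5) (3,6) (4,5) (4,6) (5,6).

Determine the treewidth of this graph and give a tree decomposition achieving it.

The largest bag has 5 vertices, giving width 4; this decomposition certifies tw(G) ≤ 4. Conversely, {1, 3, 4, 5, 6} is a clique of size 5, and the vertices of any clique must share a bag in every tree decomposition; so some bag has ≥ 5 vertices and tw(G) ≥ 4. Hence tw(G) = 4 exactly.

Treewidth 4.
Bags: B1 = {2, 3, 4, 5, 6}  B2 = {1, 3, 4, 5, 6}
Tree: B1–B2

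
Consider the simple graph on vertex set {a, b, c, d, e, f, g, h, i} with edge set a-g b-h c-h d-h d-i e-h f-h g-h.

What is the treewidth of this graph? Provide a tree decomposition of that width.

Treewidth 1.
One optimal decomposition is:
Bags: B1 = {d, h}  B2 = {c, h}  B3 = {d, i}  B4 = {g, h}  B5 = {e, h}  B6 = {b, h}  B7 = {a, g}  B8 = {f, h}
Tree: B1–B2, B1–B3, B2–B4, B2–B5, B2–B6, B4–B7, B1–B8

The largest bag has 2 vertices, giving width 1; this decomposition certifies tw(G) ≤ 1. G has an edge, so its treewidth is at least 1. The upper and lower bounds meet at 1, so that is the treewidth.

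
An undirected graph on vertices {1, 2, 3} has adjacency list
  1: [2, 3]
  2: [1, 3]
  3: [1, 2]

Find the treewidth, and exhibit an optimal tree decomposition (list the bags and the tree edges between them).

With just one bag of size 3, the width is 3 − 1 = 2, so tw(G) ≤ 2. On the other hand G contains the 3-clique {1, 2, 3}. A clique must lie in a single bag of any decomposition, so no decomposition can have width below 2. Hence tw(G) = 2 exactly.

Treewidth 2.
Bags: B1 = {1, 2, 3}
Tree: (single bag)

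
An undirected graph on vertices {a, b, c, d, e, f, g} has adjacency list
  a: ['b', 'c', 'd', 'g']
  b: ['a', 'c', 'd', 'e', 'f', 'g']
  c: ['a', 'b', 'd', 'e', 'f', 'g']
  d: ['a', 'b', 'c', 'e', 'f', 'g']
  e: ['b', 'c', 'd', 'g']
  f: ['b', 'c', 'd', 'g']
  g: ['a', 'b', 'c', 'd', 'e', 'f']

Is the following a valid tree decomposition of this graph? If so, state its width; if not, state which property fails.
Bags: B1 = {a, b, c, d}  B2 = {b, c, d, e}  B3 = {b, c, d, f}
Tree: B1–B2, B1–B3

A tree decomposition must satisfy three properties: every vertex lies in some bag; for every edge, both endpoints lie together in some bag; and for every vertex, the bags containing it form a connected subtree. Here vertex g appears in no bag, so the decomposition is invalid.

No — vertex g appears in no bag.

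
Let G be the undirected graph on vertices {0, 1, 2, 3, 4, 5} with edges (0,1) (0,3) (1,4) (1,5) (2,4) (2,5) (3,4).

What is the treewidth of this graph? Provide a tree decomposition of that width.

Treewidth 2.
One optimal decomposition is:
Bags: B1 = {1, 2, 5}  B2 = {1, 2, 4}  B3 = {0, 1, 4}  B4 = {0, 3, 4}
Tree: B1–B2, B2–B3, B3–B4

Each bag holds 3 vertices, so the decomposition has width 2, which upper-bounds the treewidth. For the lower bound, G contains the cycle 5–2–4–1–5, so G is not a forest; only forests have treewidth ≤ 1, hence tw(G) ≥ 2. The upper and lower bounds meet at 2, so that is the treewidth.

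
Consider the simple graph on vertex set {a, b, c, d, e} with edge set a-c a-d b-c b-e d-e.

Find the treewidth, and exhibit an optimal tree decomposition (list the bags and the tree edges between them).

Each bag holds 3 vertices, so the decomposition has width 2, which upper-bounds the treewidth. Since e–b–c–a–d–e is a cycle in G, G is not acyclic. Forests are exactly the graphs of treewidth ≤ 1, so tw(G) ≥ 2. Combining the bounds, tw(G) = 2.

Treewidth 2.
Bags: B1 = {b, c, e}  B2 = {a, c, e}  B3 = {a, d, e}
Tree: B1–B2, B2–B3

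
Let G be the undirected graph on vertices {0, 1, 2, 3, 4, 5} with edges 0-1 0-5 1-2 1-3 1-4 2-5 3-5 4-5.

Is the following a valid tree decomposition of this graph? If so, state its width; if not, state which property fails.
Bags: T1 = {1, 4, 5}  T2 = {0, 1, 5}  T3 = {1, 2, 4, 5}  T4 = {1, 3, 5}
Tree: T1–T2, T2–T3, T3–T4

No — bags containing vertex 4 are not connected in the tree.

A tree decomposition must satisfy three properties: every vertex lies in some bag; for every edge, both endpoints lie together in some bag; and for every vertex, the bags containing it form a connected subtree. Here bags containing vertex 4 are not connected in the tree, so the decomposition is invalid.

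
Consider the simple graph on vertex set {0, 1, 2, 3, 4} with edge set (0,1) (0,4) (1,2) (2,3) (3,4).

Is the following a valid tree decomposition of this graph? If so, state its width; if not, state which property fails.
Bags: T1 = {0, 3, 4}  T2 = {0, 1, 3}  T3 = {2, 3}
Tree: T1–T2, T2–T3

A tree decomposition must satisfy three properties: every vertex lies in some bag; for every edge, both endpoints lie together in some bag; and for every vertex, the bags containing it form a connected subtree. Here edge (1,2) lies in no bag, so the decomposition is invalid.

No — edge (1,2) lies in no bag.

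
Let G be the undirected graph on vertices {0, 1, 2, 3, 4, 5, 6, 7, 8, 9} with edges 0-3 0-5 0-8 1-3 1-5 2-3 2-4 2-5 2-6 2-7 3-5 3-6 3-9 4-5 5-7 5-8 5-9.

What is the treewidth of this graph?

2

A width-2 tree decomposition is:
Bags: B1 = {2, 3, 6}  B2 = {2, 3, 5}  B3 = {0, 3, 5}  B4 = {1, 3, 5}  B5 = {3, 5, 9}  B6 = {0, 5, 8}  B7 = {2, 5, 7}  B8 = {2, 4, 5}
Tree: B1–B2, B2–B3, B3–B4, B4–B5, B3–B6, B2–B7, B2–B8
The largest bag has 3 vertices, giving width 2; this decomposition certifies tw(G) ≤ 2. On the other hand G contains the 3-clique {0, 5, 8}. A clique must lie in a single bag of any decomposition, so no decomposition can have width below 2. Combining the bounds, tw(G) = 2.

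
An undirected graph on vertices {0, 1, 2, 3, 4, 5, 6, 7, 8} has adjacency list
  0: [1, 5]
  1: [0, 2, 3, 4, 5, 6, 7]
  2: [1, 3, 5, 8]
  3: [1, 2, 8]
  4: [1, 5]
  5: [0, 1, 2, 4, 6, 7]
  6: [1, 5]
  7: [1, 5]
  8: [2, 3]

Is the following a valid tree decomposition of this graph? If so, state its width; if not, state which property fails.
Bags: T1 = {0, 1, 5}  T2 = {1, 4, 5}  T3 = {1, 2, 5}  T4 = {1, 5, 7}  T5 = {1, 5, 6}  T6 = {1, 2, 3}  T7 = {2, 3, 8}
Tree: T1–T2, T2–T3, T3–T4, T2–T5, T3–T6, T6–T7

Yes; width 2.

Every vertex of G appears in some bag (union = {0, 1, 2, 3, 4, 5, 6, 7, 8}); every edge is covered by a bag; and for each vertex v the set of bags containing v is connected in the bag tree. The decomposition is therefore valid. The largest bag has 3 vertices, so the width is 2.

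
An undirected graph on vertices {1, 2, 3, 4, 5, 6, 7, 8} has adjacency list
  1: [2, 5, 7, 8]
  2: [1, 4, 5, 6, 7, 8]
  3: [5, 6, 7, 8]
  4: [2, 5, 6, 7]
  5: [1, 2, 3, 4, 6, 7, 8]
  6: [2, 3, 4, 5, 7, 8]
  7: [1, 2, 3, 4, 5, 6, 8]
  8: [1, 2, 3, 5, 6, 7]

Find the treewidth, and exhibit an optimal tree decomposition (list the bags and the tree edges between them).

Treewidth 4.
One optimal decomposition is:
Bags: B1 = {2, 5, 6, 7, 8}  B2 = {3, 5, 6, 7, 8}  B3 = {1, 2, 5, 7, 8}  B4 = {2, 4, 5, 6, 7}
Tree: B1–B2, B1–B3, B1–B4

Each bag holds 5 vertices, so the decomposition has width 4, which upper-bounds the treewidth. For the lower bound, the 5 vertices {1, 2, 5, 7, 8} are pairwise adjacent, and any tree decomposition puts a clique entirely inside one bag — forcing width ≥ 4. Therefore the treewidth is 4.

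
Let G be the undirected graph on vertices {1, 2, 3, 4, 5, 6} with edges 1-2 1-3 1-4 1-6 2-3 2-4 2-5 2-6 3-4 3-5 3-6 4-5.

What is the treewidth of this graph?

3

A width-3 tree decomposition is:
Bags: B1 = {1, 2, 3, 4}  B2 = {1, 2, 3, 6}  B3 = {2, 3, 4, 5}
Tree: B1–B2, B1–B3
Every bag has size at most 4, so the width is 4 − 1 = 3 and tw(G) ≤ 3. On the other hand G contains the 4-clique {1, 2, 3, 4}. A clique must lie in a single bag of any decomposition, so no decomposition can have width below 3. Hence tw(G) = 3 exactly.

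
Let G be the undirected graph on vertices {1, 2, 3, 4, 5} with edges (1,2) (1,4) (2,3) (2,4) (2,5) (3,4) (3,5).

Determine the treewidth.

2

A width-2 tree decomposition is:
Bags: B1 = {2, 3, 5}  B2 = {2, 3, 4}  B3 = {1, 2, 4}
Tree: B1–B2, B2–B3
The largest bag has 3 vertices, giving width 2; this decomposition certifies tw(G) ≤ 2. Conversely, {1, 2, 4} is a clique of size 3, and the vertices of any clique must share a bag in every tree decomposition; so some bag has ≥ 3 vertices and tw(G) ≥ 2. The upper and lower bounds meet at 2, so that is the treewidth.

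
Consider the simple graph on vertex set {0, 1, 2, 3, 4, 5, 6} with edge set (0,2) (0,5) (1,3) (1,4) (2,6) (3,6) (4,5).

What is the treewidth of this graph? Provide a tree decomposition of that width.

The largest bag has 3 vertices, giving width 2; this decomposition certifies tw(G) ≤ 2. Since 1–3–6–2–0–5–4–1 is a cycle in G, G is not acyclic. Forests are exactly the graphs of treewidth ≤ 1, so tw(G) ≥ 2. Therefore the treewidth is 2.

Treewidth 2.
Bags: B1 = {1, 3, 6}  B2 = {1, 2, 6}  B3 = {0, 1, 2}  B4 = {0, 1, 5}  B5 = {1, 4, 5}
Tree: B1–B2, B2–B3, B3–B4, B4–B5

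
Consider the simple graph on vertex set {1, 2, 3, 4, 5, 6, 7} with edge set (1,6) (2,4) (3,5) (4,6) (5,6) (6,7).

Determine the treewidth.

A width-1 tree decomposition is:
Bags: B1 = {6, 7}  B2 = {1, 6}  B3 = {4, 6}  B4 = {2, 4}  B5 = {5, 6}  B6 = {3, 5}
Tree: B1–B2, B2–B3, B3–B4, B3–B5, B5–B6
Every bag has size at most 2, so the width is 2 − 1 = 1 and tw(G) ≤ 1. Since G has at least one edge (e.g. 6–7), it is not an edgeless graph, so tw(G) ≥ 1. The upper and lower bounds meet at 1, so that is the treewidth.

1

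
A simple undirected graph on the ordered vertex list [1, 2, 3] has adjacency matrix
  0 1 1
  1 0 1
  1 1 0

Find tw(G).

A width-2 tree decomposition is:
Bags: B1 = {1, 2, 3}
Tree: (single bag)
A single bag containing all 3 vertices is trivially a valid decomposition of width 2. Conversely, {1, 2, 3} is a clique of size 3, and the vertices of any clique must share a bag in every tree decomposition; so some bag has ≥ 3 vertices and tw(G) ≥ 2. Therefore the treewidth is 2.

2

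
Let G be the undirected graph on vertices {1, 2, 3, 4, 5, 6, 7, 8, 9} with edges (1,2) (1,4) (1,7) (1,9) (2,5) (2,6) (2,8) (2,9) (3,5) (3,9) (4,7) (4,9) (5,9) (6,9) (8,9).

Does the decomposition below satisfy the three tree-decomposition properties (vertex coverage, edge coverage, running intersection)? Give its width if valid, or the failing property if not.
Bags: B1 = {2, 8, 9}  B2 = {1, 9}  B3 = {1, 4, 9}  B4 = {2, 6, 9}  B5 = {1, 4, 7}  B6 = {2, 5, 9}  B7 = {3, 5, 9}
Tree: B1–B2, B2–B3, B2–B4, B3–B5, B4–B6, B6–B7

A tree decomposition must satisfy three properties: every vertex lies in some bag; for every edge, both endpoints lie together in some bag; and for every vertex, the bags containing it form a connected subtree. Here edge (2,1) lies in no bag, so the decomposition is invalid.

No — edge (2,1) lies in no bag.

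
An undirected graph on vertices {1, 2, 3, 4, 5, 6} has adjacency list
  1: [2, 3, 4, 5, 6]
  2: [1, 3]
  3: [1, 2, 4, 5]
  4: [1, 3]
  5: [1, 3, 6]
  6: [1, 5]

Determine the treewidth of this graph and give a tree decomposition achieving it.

The largest bag has 3 vertices, giving width 2; this decomposition certifies tw(G) ≤ 2. Conversely, {1, 2, 3} is a clique of size 3, and the vertices of any clique must share a bag in every tree decomposition; so some bag has ≥ 3 vertices and tw(G) ≥ 2. Hence tw(G) = 2 exactly.

Treewidth 2.
Bags: B1 = {1, 3, 4}  B2 = {1, 3, 5}  B3 = {1, 5, 6}  B4 = {1, 2, 3}
Tree: B1–B2, B2–B3, B2–B4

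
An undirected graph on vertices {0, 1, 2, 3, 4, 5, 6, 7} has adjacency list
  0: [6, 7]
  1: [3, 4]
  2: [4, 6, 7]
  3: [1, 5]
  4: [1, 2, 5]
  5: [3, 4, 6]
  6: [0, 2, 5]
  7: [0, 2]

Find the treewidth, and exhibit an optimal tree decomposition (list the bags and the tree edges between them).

Each bag holds 3 vertices, so the decomposition has width 2, which upper-bounds the treewidth. The edges 7–0–6–2–7 form a cycle, so G is not a tree and its treewidth is at least 2. Combining the bounds, tw(G) = 2.

Treewidth 2.
One such decomposition:
Bags: B1 = {0, 2, 7}  B2 = {0, 2, 6}  B3 = {2, 4, 6}  B4 = {4, 5, 6}  B5 = {1, 4, 5}  B6 = {1, 3, 5}
Tree: B1–B2, B2–B3, B3–B4, B4–B5, B5–B6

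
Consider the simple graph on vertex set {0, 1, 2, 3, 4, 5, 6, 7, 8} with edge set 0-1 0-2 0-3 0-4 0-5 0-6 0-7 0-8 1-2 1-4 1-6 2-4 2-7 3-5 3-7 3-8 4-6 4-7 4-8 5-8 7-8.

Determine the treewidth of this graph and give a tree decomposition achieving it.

Treewidth 3.
Bags: B1 = {0, 3, 7, 8}  B2 = {0, 4, 7, 8}  B3 = {0, 3, 5, 8}  B4 = {0, 2, 4, 7}  B5 = {0, 1, 2, 4}  B6 = {0, 1, 4, 6}
Tree: B1–B2, B1–B3, B2–B4, B4–B5, B5–B6

Every bag has size at most 4, so the width is 4 − 1 = 3 and tw(G) ≤ 3. Conversely, {0, 3, 5, 8} is a clique of size 4, and the vertices of any clique must share a bag in every tree decomposition; so some bag has ≥ 4 vertices and tw(G) ≥ 3. Therefore the treewidth is 3.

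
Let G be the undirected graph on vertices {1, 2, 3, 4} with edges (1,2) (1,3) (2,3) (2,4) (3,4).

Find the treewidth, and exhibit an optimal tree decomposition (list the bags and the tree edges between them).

Treewidth 2.
One such decomposition:
Bags: B1 = {1, 2, 3}  B2 = {2, 3, 4}
Tree: B1–B2

The largest bag has 3 vertices, giving width 2; this decomposition certifies tw(G) ≤ 2. For the lower bound, the 3 vertices {1, 2, 3} are pairwise adjacent, and any tree decomposition puts a clique entirely inside one bag — forcing width ≥ 2. The upper and lower bounds meet at 2, so that is the treewidth.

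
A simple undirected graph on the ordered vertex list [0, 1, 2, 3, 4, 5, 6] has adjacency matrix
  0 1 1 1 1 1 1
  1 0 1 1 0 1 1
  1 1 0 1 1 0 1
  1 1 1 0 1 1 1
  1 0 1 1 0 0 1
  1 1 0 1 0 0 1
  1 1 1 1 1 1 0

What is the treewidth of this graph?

4

A width-4 tree decomposition is:
Bags: B1 = {0, 1, 3, 5, 6}  B2 = {0, 1, 2, 3, 6}  B3 = {0, 2, 3, 4, 6}
Tree: B1–B2, B2–B3
Each bag holds 5 vertices, so the decomposition has width 4, which upper-bounds the treewidth. For the lower bound, the 5 vertices {0, 1, 2, 3, 6} are pairwise adjacent, and any tree decomposition puts a clique entirely inside one bag — forcing width ≥ 4. Therefore the treewidth is 4.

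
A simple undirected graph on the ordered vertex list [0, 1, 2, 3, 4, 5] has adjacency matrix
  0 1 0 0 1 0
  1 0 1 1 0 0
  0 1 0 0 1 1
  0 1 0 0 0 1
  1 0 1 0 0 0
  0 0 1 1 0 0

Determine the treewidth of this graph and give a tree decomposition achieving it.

Treewidth 2.
One optimal decomposition is:
Bags: B1 = {0, 1, 4}  B2 = {1, 2, 4}  B3 = {1, 2, 3}  B4 = {2, 3, 5}
Tree: B1–B2, B2–B3, B3–B4

The largest bag has 3 vertices, giving width 2; this decomposition certifies tw(G) ≤ 2. Since 0–4–2–1–0 is a cycle in G, G is not acyclic. Forests are exactly the graphs of treewidth ≤ 1, so tw(G) ≥ 2. Therefore the treewidth is 2.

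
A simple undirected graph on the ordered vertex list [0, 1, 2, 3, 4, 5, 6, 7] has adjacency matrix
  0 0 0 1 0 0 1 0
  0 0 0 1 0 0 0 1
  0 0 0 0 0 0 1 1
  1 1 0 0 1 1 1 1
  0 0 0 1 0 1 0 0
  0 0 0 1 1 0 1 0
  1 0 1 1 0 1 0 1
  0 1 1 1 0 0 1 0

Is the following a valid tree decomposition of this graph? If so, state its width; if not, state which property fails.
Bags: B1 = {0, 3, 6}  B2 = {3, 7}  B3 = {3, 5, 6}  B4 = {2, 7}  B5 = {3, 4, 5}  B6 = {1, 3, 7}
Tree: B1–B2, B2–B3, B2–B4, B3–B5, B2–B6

A tree decomposition must satisfy three properties: every vertex lies in some bag; for every edge, both endpoints lie together in some bag; and for every vertex, the bags containing it form a connected subtree. Here edge (6,7) lies in no bag, so the decomposition is invalid.

No — edge (6,7) lies in no bag.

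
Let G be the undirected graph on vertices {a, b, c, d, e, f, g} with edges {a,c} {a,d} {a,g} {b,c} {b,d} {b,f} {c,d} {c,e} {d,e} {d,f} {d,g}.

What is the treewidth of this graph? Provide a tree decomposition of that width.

The largest bag has 3 vertices, giving width 2; this decomposition certifies tw(G) ≤ 2. For the lower bound, the 3 vertices {a, d, g} are pairwise adjacent, and any tree decomposition puts a clique entirely inside one bag — forcing width ≥ 2. Therefore the treewidth is 2.

Treewidth 2.
One such decomposition:
Bags: B1 = {b, d, f}  B2 = {b, c, d}  B3 = {a, c, d}  B4 = {c, d, e}  B5 = {a, d, g}
Tree: B1–B2, B2–B3, B2–B4, B3–B5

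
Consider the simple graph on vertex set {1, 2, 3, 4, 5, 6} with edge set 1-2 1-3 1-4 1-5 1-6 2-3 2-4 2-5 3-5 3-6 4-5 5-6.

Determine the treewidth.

A width-3 tree decomposition is:
Bags: B1 = {1, 2, 3, 5}  B2 = {1, 2, 4, 5}  B3 = {1, 3, 5, 6}
Tree: B1–B2, B1–B3
The largest bag has 4 vertices, giving width 3; this decomposition certifies tw(G) ≤ 3. On the other hand G contains the 4-clique {1, 2, 3, 5}. A clique must lie in a single bag of any decomposition, so no decomposition can have width below 3. Combining the bounds, tw(G) = 3.

3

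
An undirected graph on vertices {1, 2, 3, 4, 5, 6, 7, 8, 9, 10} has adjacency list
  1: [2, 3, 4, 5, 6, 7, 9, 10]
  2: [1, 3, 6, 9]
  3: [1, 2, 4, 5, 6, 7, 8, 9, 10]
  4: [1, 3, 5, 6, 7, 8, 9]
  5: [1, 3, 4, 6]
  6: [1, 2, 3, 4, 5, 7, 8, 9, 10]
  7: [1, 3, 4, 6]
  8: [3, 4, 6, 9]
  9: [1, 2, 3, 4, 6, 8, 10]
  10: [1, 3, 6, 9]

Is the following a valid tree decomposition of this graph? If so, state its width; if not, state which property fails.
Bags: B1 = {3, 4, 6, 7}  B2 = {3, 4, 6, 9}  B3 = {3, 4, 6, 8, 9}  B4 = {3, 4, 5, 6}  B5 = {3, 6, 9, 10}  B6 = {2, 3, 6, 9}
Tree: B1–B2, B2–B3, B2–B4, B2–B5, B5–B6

No — vertex 1 appears in no bag.

A tree decomposition must satisfy three properties: every vertex lies in some bag; for every edge, both endpoints lie together in some bag; and for every vertex, the bags containing it form a connected subtree. Here vertex 1 appears in no bag, so the decomposition is invalid.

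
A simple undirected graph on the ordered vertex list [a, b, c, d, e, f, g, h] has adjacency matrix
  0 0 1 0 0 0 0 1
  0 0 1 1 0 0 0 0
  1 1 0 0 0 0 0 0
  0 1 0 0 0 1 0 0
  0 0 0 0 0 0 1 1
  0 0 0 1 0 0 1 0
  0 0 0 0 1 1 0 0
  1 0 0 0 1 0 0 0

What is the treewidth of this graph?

A width-2 tree decomposition is:
Bags: B1 = {d, f, g}  B2 = {b, d, g}  B3 = {b, c, g}  B4 = {a, c, g}  B5 = {a, g, h}  B6 = {e, g, h}
Tree: B1–B2, B2–B3, B3–B4, B4–B5, B5–B6
The largest bag has 3 vertices, giving width 2; this decomposition certifies tw(G) ≤ 2. For the lower bound, G contains the cycle g–f–d–b–c–a–h–e–g, so G is not a forest; only forests have treewidth ≤ 1, hence tw(G) ≥ 2. The upper and lower bounds meet at 2, so that is the treewidth.

2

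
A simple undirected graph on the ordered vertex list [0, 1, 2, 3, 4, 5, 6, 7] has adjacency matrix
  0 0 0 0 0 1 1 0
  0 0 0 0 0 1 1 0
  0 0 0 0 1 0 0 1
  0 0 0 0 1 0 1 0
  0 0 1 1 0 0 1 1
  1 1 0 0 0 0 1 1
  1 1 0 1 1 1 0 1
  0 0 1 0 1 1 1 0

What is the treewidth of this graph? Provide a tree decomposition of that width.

The largest bag has 3 vertices, giving width 2; this decomposition certifies tw(G) ≤ 2. For the lower bound, the 3 vertices {2, 4, 7} are pairwise adjacent, and any tree decomposition puts a clique entirely inside one bag — forcing width ≥ 2. The upper and lower bounds meet at 2, so that is the treewidth.

Treewidth 2.
Bags: B1 = {4, 6, 7}  B2 = {5, 6, 7}  B3 = {3, 4, 6}  B4 = {2, 4, 7}  B5 = {1, 5, 6}  B6 = {0, 5, 6}
Tree: B1–B2, B1–B3, B1–B4, B2–B5, B5–B6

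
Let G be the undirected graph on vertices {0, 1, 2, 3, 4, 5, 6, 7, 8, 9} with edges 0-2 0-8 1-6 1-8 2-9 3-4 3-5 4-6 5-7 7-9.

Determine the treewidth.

2

A width-2 tree decomposition is:
Bags: B1 = {3, 4, 5}  B2 = {4, 5, 7}  B3 = {4, 7, 9}  B4 = {2, 4, 9}  B5 = {0, 2, 4}  B6 = {0, 4, 8}  B7 = {1, 4, 8}  B8 = {1, 4, 6}
Tree: B1–B2, B2–B3, B3–B4, B4–B5, B5–B6, B6–B7, B7–B8
The largest bag has 3 vertices, giving width 2; this decomposition certifies tw(G) ≤ 2. For the lower bound, G contains the cycle 4–3–5–7–9–2–0–8–1–6–4, so G is not a forest; only forests have treewidth ≤ 1, hence tw(G) ≥ 2. Combining the bounds, tw(G) = 2.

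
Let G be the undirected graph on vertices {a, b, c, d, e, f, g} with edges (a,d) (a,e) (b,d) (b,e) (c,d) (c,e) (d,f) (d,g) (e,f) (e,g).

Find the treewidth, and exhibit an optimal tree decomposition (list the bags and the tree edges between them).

Each bag holds 3 vertices, so the decomposition has width 2, which upper-bounds the treewidth. Since e–f–d–c–e is a cycle in G, G is not acyclic. Forests are exactly the graphs of treewidth ≤ 1, so tw(G) ≥ 2. Therefore the treewidth is 2.

Treewidth 2.
One optimal decomposition is:
Bags: B1 = {d, e, f}  B2 = {c, d, e}  B3 = {b, d, e}  B4 = {a, d, e}  B5 = {d, e, g}
Tree: B1–B2, B2–B3, B3–B4, B4–B5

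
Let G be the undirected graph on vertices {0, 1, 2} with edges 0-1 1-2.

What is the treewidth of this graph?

A width-1 tree decomposition is:
Bags: B1 = {0, 1}  B2 = {1, 2}
Tree: B1–B2
Every bag has size at most 2, so the width is 2 − 1 = 1 and tw(G) ≤ 1. G has an edge, so its treewidth is at least 1. Therefore the treewidth is 1.

1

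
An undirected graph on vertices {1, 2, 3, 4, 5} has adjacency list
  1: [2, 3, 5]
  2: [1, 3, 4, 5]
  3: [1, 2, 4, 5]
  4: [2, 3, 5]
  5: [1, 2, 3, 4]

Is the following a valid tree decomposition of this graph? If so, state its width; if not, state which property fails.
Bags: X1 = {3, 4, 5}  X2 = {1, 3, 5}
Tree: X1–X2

No — vertex 2 appears in no bag.

A tree decomposition must satisfy three properties: every vertex lies in some bag; for every edge, both endpoints lie together in some bag; and for every vertex, the bags containing it form a connected subtree. Here vertex 2 appears in no bag, so the decomposition is invalid.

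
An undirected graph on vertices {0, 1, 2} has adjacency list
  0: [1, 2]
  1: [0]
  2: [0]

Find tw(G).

1

A width-1 tree decomposition is:
Bags: B1 = {0, 1}  B2 = {0, 2}
Tree: B1–B2
Every bag has size at most 2, so the width is 2 − 1 = 1 and tw(G) ≤ 1. G has an edge, so its treewidth is at least 1. Hence tw(G) = 1 exactly.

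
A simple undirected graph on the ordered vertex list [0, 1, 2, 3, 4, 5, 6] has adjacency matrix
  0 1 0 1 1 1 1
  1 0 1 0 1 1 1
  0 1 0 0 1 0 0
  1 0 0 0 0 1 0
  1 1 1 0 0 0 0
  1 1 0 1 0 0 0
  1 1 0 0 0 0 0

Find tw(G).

2

A width-2 tree decomposition is:
Bags: B1 = {0, 1, 6}  B2 = {0, 1, 5}  B3 = {0, 1, 4}  B4 = {0, 3, 5}  B5 = {1, 2, 4}
Tree: B1–B2, B1–B3, B2–B4, B3–B5
Each bag holds 3 vertices, so the decomposition has width 2, which upper-bounds the treewidth. Conversely, {0, 1, 4} is a clique of size 3, and the vertices of any clique must share a bag in every tree decomposition; so some bag has ≥ 3 vertices and tw(G) ≥ 2. Therefore the treewidth is 2.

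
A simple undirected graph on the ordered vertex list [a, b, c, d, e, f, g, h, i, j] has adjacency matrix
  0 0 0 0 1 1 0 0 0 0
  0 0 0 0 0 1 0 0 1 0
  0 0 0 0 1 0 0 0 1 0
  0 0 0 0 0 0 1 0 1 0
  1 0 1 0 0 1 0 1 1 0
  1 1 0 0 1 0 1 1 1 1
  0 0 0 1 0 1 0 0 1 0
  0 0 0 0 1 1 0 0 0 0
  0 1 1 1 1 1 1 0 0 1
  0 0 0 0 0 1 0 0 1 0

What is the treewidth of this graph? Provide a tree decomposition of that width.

Every bag has size at most 3, so the width is 3 − 1 = 2 and tw(G) ≤ 2. Conversely, {d, g, i} is a clique of size 3, and the vertices of any clique must share a bag in every tree decomposition; so some bag has ≥ 3 vertices and tw(G) ≥ 2. Therefore the treewidth is 2.

Treewidth 2.
One optimal decomposition is:
Bags: B1 = {f, g, i}  B2 = {b, f, i}  B3 = {e, f, i}  B4 = {e, f, h}  B5 = {d, g, i}  B6 = {c, e, i}  B7 = {f, i, j}  B8 = {a, e, f}
Tree: B1–B2, B1–B3, B3–B4, B1–B5, B3–B6, B1–B7, B4–B8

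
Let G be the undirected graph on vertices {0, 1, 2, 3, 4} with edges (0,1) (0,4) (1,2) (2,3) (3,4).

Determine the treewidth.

A width-2 tree decomposition is:
Bags: B1 = {0, 1, 4}  B2 = {1, 2, 4}  B3 = {2, 3, 4}
Tree: B1–B2, B2–B3
Each bag holds 3 vertices, so the decomposition has width 2, which upper-bounds the treewidth. Since 4–0–1–2–3–4 is a cycle in G, G is not acyclic. Forests are exactly the graphs of treewidth ≤ 1, so tw(G) ≥ 2. Combining the bounds, tw(G) = 2.

2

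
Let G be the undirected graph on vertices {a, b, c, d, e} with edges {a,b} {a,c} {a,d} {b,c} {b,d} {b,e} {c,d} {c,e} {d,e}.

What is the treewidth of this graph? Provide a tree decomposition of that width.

Each bag holds 4 vertices, so the decomposition has width 3, which upper-bounds the treewidth. Conversely, {b, c, d, e} is a clique of size 4, and the vertices of any clique must share a bag in every tree decomposition; so some bag has ≥ 4 vertices and tw(G) ≥ 3. Combining the bounds, tw(G) = 3.

Treewidth 3.
One optimal decomposition is:
Bags: B1 = {a, b, c, d}  B2 = {b, c, d, e}
Tree: B1–B2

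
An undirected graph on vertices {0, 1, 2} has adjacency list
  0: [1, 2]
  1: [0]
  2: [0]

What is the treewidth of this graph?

A width-1 tree decomposition is:
Bags: B1 = {0, 1}  B2 = {0, 2}
Tree: B1–B2
Each bag holds 2 vertices, so the decomposition has width 1, which upper-bounds the treewidth. Any graph with an edge has treewidth ≥ 1, and G has the edge 1–0. Hence tw(G) = 1 exactly.

1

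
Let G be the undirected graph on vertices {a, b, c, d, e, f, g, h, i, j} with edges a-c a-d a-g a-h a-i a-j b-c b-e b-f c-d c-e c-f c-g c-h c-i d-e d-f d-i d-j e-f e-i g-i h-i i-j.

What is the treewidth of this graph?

3

A width-3 tree decomposition is:
Bags: B1 = {b, c, e, f}  B2 = {c, d, e, f}  B3 = {c, d, e, i}  B4 = {a, c, d, i}  B5 = {a, c, g, i}  B6 = {a, d, i, j}  B7 = {a, c, h, i}
Tree: B1–B2, B2–B3, B3–B4, B4–B5, B4–B6, B5–B7
Each bag holds 4 vertices, so the decomposition has width 3, which upper-bounds the treewidth. On the other hand G contains the 4-clique {a, d, i, j}. A clique must lie in a single bag of any decomposition, so no decomposition can have width below 3. Hence tw(G) = 3 exactly.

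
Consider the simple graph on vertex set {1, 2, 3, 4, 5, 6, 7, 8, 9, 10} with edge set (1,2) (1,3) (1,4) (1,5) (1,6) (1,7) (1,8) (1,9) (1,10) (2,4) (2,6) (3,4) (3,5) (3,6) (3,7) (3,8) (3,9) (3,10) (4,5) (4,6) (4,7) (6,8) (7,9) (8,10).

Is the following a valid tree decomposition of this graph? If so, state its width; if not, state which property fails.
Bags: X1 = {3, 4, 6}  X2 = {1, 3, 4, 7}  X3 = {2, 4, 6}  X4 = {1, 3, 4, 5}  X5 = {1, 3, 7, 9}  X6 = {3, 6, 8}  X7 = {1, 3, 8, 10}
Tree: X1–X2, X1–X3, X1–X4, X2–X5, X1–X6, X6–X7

A tree decomposition must satisfy three properties: every vertex lies in some bag; for every edge, both endpoints lie together in some bag; and for every vertex, the bags containing it form a connected subtree. Here edge (1,6) lies in no bag, so the decomposition is invalid.

No — edge (1,6) lies in no bag.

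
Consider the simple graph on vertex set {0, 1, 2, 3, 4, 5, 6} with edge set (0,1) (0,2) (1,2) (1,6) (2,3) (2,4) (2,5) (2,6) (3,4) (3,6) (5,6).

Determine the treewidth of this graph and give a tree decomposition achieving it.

Every bag has size at most 3, so the width is 3 − 1 = 2 and tw(G) ≤ 2. On the other hand G contains the 3-clique {0, 1, 2}. A clique must lie in a single bag of any decomposition, so no decomposition can have width below 2. The upper and lower bounds meet at 2, so that is the treewidth.

Treewidth 2.
Bags: B1 = {1, 2, 6}  B2 = {2, 3, 6}  B3 = {2, 3, 4}  B4 = {2, 5, 6}  B5 = {0, 1, 2}
Tree: B1–B2, B2–B3, B1–B4, B1–B5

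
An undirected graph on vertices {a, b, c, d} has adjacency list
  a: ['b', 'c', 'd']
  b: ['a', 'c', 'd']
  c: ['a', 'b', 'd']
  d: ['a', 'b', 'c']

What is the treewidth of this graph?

A width-3 tree decomposition is:
Bags: B1 = {a, b, c, d}
Tree: (single bag)
With just one bag of size 4, the width is 4 − 1 = 3, so tw(G) ≤ 3. On the other hand G contains the 4-clique {a, b, c, d}. A clique must lie in a single bag of any decomposition, so no decomposition can have width below 3. The upper and lower bounds meet at 3, so that is the treewidth.

3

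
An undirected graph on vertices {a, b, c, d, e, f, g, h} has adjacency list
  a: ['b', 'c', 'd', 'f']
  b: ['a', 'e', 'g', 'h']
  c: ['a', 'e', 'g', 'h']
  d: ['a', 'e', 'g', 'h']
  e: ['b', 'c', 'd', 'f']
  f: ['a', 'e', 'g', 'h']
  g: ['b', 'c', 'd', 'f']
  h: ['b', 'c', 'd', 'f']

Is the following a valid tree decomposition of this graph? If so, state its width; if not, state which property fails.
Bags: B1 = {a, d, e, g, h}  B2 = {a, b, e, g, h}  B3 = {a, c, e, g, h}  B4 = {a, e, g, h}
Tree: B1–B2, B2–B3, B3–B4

A tree decomposition must satisfy three properties: every vertex lies in some bag; for every edge, both endpoints lie together in some bag; and for every vertex, the bags containing it form a connected subtree. Here vertex f appears in no bag, so the decomposition is invalid.

No — vertex f appears in no bag.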